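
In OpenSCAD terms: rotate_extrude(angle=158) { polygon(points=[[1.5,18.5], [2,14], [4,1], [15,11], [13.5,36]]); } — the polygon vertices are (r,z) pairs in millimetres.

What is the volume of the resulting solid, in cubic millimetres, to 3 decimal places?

Profile (r,z), 5 vertices: (1.5,18.5) (2,14) (4,1) (15,11) (13.5,36)
edge 0: (1.5,18.5)→(2,14)  cross = 1.5·14 − 2·18.5 = -16.0000; (r_i+r_j)·cross = 3.5·-16.0000 = -56.0000
edge 1: (2,14)→(4,1)  cross = 2·1 − 4·14 = -54.0000; (r_i+r_j)·cross = 6·-54.0000 = -324.0000
edge 2: (4,1)→(15,11)  cross = 4·11 − 15·1 = 29.0000; (r_i+r_j)·cross = 19·29.0000 = 551.0000
edge 3: (15,11)→(13.5,36)  cross = 15·36 − 13.5·11 = 391.5000; (r_i+r_j)·cross = 28.5·391.5000 = 11157.7500
edge 4: (13.5,36)→(1.5,18.5)  cross = 13.5·18.5 − 1.5·36 = 195.7500; (r_i+r_j)·cross = 15·195.7500 = 2936.2500
Σcross = 546.2500 → A = |Σcross|/2 = 273.1250 mm²
Σ(r_i+r_j)·cross = 14265.0000 → first moment M = |Σ|/6 = 2377.5000
R_c = M/A = 2377.5000/273.1250 = 8.7048 mm
θ = 158° = 2.757620 rad
V = θ·R_c·A = 2.757620·8.7048·273.1250 = 6556.242 mm³

Volume = 6556.242 mm³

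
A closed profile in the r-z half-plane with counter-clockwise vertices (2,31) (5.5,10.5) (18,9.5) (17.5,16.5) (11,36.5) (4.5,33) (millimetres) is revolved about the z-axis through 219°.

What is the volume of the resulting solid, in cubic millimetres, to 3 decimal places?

Profile (r,z), 6 vertices: (2,31) (5.5,10.5) (18,9.5) (17.5,16.5) (11,36.5) (4.5,33)
edge 0: (2,31)→(5.5,10.5)  cross = 2·10.5 − 5.5·31 = -149.5000; (r_i+r_j)·cross = 7.5·-149.5000 = -1121.2500
edge 1: (5.5,10.5)→(18,9.5)  cross = 5.5·9.5 − 18·10.5 = -136.7500; (r_i+r_j)·cross = 23.5·-136.7500 = -3213.6250
edge 2: (18,9.5)→(17.5,16.5)  cross = 18·16.5 − 17.5·9.5 = 130.7500; (r_i+r_j)·cross = 35.5·130.7500 = 4641.6250
edge 3: (17.5,16.5)→(11,36.5)  cross = 17.5·36.5 − 11·16.5 = 457.2500; (r_i+r_j)·cross = 28.5·457.2500 = 13031.6250
edge 4: (11,36.5)→(4.5,33)  cross = 11·33 − 4.5·36.5 = 198.7500; (r_i+r_j)·cross = 15.5·198.7500 = 3080.6250
edge 5: (4.5,33)→(2,31)  cross = 4.5·31 − 2·33 = 73.5000; (r_i+r_j)·cross = 6.5·73.5000 = 477.7500
Σcross = 574.0000 → A = |Σcross|/2 = 287.0000 mm²
Σ(r_i+r_j)·cross = 16896.7500 → first moment M = |Σ|/6 = 2816.1250
R_c = M/A = 2816.1250/287.0000 = 9.8123 mm
θ = 219° = 3.822271 rad
V = θ·R_c·A = 3.822271·9.8123·287.0000 = 10763.993 mm³

Volume = 10763.993 mm³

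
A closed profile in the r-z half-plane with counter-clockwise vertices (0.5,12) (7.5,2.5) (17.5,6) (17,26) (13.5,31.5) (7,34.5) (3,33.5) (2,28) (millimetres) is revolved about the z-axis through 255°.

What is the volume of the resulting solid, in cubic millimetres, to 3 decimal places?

Profile (r,z), 8 vertices: (0.5,12) (7.5,2.5) (17.5,6) (17,26) (13.5,31.5) (7,34.5) (3,33.5) (2,28)
edge 0: (0.5,12)→(7.5,2.5)  cross = 0.5·2.5 − 7.5·12 = -88.7500; (r_i+r_j)·cross = 8·-88.7500 = -710.0000
edge 1: (7.5,2.5)→(17.5,6)  cross = 7.5·6 − 17.5·2.5 = 1.2500; (r_i+r_j)·cross = 25·1.2500 = 31.2500
edge 2: (17.5,6)→(17,26)  cross = 17.5·26 − 17·6 = 353.0000; (r_i+r_j)·cross = 34.5·353.0000 = 12178.5000
edge 3: (17,26)→(13.5,31.5)  cross = 17·31.5 − 13.5·26 = 184.5000; (r_i+r_j)·cross = 30.5·184.5000 = 5627.2500
edge 4: (13.5,31.5)→(7,34.5)  cross = 13.5·34.5 − 7·31.5 = 245.2500; (r_i+r_j)·cross = 20.5·245.2500 = 5027.6250
edge 5: (7,34.5)→(3,33.5)  cross = 7·33.5 − 3·34.5 = 131.0000; (r_i+r_j)·cross = 10·131.0000 = 1310.0000
edge 6: (3,33.5)→(2,28)  cross = 3·28 − 2·33.5 = 17.0000; (r_i+r_j)·cross = 5·17.0000 = 85.0000
edge 7: (2,28)→(0.5,12)  cross = 2·12 − 0.5·28 = 10.0000; (r_i+r_j)·cross = 2.5·10.0000 = 25.0000
Σcross = 853.2500 → A = |Σcross|/2 = 426.6250 mm²
Σ(r_i+r_j)·cross = 23574.6250 → first moment M = |Σ|/6 = 3929.1042
R_c = M/A = 3929.1042/426.6250 = 9.2097 mm
θ = 255° = 4.450590 rad
V = θ·R_c·A = 4.450590·9.2097·426.6250 = 17486.830 mm³

Volume = 17486.830 mm³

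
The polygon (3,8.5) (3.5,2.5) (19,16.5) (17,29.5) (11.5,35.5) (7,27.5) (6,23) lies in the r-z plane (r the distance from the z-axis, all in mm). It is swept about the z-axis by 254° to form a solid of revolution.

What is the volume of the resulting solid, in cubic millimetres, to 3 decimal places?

Profile (r,z), 7 vertices: (3,8.5) (3.5,2.5) (19,16.5) (17,29.5) (11.5,35.5) (7,27.5) (6,23)
edge 0: (3,8.5)→(3.5,2.5)  cross = 3·2.5 − 3.5·8.5 = -22.2500; (r_i+r_j)·cross = 6.5·-22.2500 = -144.6250
edge 1: (3.5,2.5)→(19,16.5)  cross = 3.5·16.5 − 19·2.5 = 10.2500; (r_i+r_j)·cross = 22.5·10.2500 = 230.6250
edge 2: (19,16.5)→(17,29.5)  cross = 19·29.5 − 17·16.5 = 280.0000; (r_i+r_j)·cross = 36·280.0000 = 10080.0000
edge 3: (17,29.5)→(11.5,35.5)  cross = 17·35.5 − 11.5·29.5 = 264.2500; (r_i+r_j)·cross = 28.5·264.2500 = 7531.1250
edge 4: (11.5,35.5)→(7,27.5)  cross = 11.5·27.5 − 7·35.5 = 67.7500; (r_i+r_j)·cross = 18.5·67.7500 = 1253.3750
edge 5: (7,27.5)→(6,23)  cross = 7·23 − 6·27.5 = -4.0000; (r_i+r_j)·cross = 13·-4.0000 = -52.0000
edge 6: (6,23)→(3,8.5)  cross = 6·8.5 − 3·23 = -18.0000; (r_i+r_j)·cross = 9·-18.0000 = -162.0000
Σcross = 578.0000 → A = |Σcross|/2 = 289.0000 mm²
Σ(r_i+r_j)·cross = 18736.5000 → first moment M = |Σ|/6 = 3122.7500
R_c = M/A = 3122.7500/289.0000 = 10.8054 mm
θ = 254° = 4.433136 rad
V = θ·R_c·A = 4.433136·10.8054·289.0000 = 13843.576 mm³

Volume = 13843.576 mm³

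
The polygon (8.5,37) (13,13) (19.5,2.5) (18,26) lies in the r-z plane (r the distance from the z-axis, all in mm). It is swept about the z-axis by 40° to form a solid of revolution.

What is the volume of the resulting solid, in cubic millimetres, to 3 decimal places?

Profile (r,z), 4 vertices: (8.5,37) (13,13) (19.5,2.5) (18,26)
edge 0: (8.5,37)→(13,13)  cross = 8.5·13 − 13·37 = -370.5000; (r_i+r_j)·cross = 21.5·-370.5000 = -7965.7500
edge 1: (13,13)→(19.5,2.5)  cross = 13·2.5 − 19.5·13 = -221.0000; (r_i+r_j)·cross = 32.5·-221.0000 = -7182.5000
edge 2: (19.5,2.5)→(18,26)  cross = 19.5·26 − 18·2.5 = 462.0000; (r_i+r_j)·cross = 37.5·462.0000 = 17325.0000
edge 3: (18,26)→(8.5,37)  cross = 18·37 − 8.5·26 = 445.0000; (r_i+r_j)·cross = 26.5·445.0000 = 11792.5000
Σcross = 315.5000 → A = |Σcross|/2 = 157.7500 mm²
Σ(r_i+r_j)·cross = 13969.2500 → first moment M = |Σ|/6 = 2328.2083
R_c = M/A = 2328.2083/157.7500 = 14.7588 mm
θ = 40° = 0.698132 rad
V = θ·R_c·A = 0.698132·14.7588·157.7500 = 1625.396 mm³

Volume = 1625.396 mm³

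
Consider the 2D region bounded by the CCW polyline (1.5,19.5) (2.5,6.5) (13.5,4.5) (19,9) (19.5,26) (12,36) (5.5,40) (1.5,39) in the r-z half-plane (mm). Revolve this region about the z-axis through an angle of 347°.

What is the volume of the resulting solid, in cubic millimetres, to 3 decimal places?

Volume = 30549.958 mm³

Profile (r,z), 8 vertices: (1.5,19.5) (2.5,6.5) (13.5,4.5) (19,9) (19.5,26) (12,36) (5.5,40) (1.5,39)
edge 0: (1.5,19.5)→(2.5,6.5)  cross = 1.5·6.5 − 2.5·19.5 = -39.0000; (r_i+r_j)·cross = 4·-39.0000 = -156.0000
edge 1: (2.5,6.5)→(13.5,4.5)  cross = 2.5·4.5 − 13.5·6.5 = -76.5000; (r_i+r_j)·cross = 16·-76.5000 = -1224.0000
edge 2: (13.5,4.5)→(19,9)  cross = 13.5·9 − 19·4.5 = 36.0000; (r_i+r_j)·cross = 32.5·36.0000 = 1170.0000
edge 3: (19,9)→(19.5,26)  cross = 19·26 − 19.5·9 = 318.5000; (r_i+r_j)·cross = 38.5·318.5000 = 12262.2500
edge 4: (19.5,26)→(12,36)  cross = 19.5·36 − 12·26 = 390.0000; (r_i+r_j)·cross = 31.5·390.0000 = 12285.0000
edge 5: (12,36)→(5.5,40)  cross = 12·40 − 5.5·36 = 282.0000; (r_i+r_j)·cross = 17.5·282.0000 = 4935.0000
edge 6: (5.5,40)→(1.5,39)  cross = 5.5·39 − 1.5·40 = 154.5000; (r_i+r_j)·cross = 7·154.5000 = 1081.5000
edge 7: (1.5,39)→(1.5,19.5)  cross = 1.5·19.5 − 1.5·39 = -29.2500; (r_i+r_j)·cross = 3·-29.2500 = -87.7500
Σcross = 1036.2500 → A = |Σcross|/2 = 518.1250 mm²
Σ(r_i+r_j)·cross = 30266.0000 → first moment M = |Σ|/6 = 5044.3333
R_c = M/A = 5044.3333/518.1250 = 9.7357 mm
θ = 347° = 6.056293 rad
V = θ·R_c·A = 6.056293·9.7357·518.1250 = 30549.958 mm³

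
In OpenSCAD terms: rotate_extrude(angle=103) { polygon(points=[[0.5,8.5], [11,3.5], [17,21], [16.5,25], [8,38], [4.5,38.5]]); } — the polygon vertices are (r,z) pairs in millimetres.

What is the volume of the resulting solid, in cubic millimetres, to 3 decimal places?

Volume = 5586.506 mm³

Profile (r,z), 6 vertices: (0.5,8.5) (11,3.5) (17,21) (16.5,25) (8,38) (4.5,38.5)
edge 0: (0.5,8.5)→(11,3.5)  cross = 0.5·3.5 − 11·8.5 = -91.7500; (r_i+r_j)·cross = 11.5·-91.7500 = -1055.1250
edge 1: (11,3.5)→(17,21)  cross = 11·21 − 17·3.5 = 171.5000; (r_i+r_j)·cross = 28·171.5000 = 4802.0000
edge 2: (17,21)→(16.5,25)  cross = 17·25 − 16.5·21 = 78.5000; (r_i+r_j)·cross = 33.5·78.5000 = 2629.7500
edge 3: (16.5,25)→(8,38)  cross = 16.5·38 − 8·25 = 427.0000; (r_i+r_j)·cross = 24.5·427.0000 = 10461.5000
edge 4: (8,38)→(4.5,38.5)  cross = 8·38.5 − 4.5·38 = 137.0000; (r_i+r_j)·cross = 12.5·137.0000 = 1712.5000
edge 5: (4.5,38.5)→(0.5,8.5)  cross = 4.5·8.5 − 0.5·38.5 = 19.0000; (r_i+r_j)·cross = 5·19.0000 = 95.0000
Σcross = 741.2500 → A = |Σcross|/2 = 370.6250 mm²
Σ(r_i+r_j)·cross = 18645.6250 → first moment M = |Σ|/6 = 3107.6042
R_c = M/A = 3107.6042/370.6250 = 8.3848 mm
θ = 103° = 1.797689 rad
V = θ·R_c·A = 1.797689·8.3848·370.6250 = 5586.506 mm³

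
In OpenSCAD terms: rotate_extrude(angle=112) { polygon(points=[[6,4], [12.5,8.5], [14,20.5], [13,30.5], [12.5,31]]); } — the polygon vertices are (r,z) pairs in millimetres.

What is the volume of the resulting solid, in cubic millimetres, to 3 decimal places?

Volume = 1963.810 mm³

Profile (r,z), 5 vertices: (6,4) (12.5,8.5) (14,20.5) (13,30.5) (12.5,31)
edge 0: (6,4)→(12.5,8.5)  cross = 6·8.5 − 12.5·4 = 1.0000; (r_i+r_j)·cross = 18.5·1.0000 = 18.5000
edge 1: (12.5,8.5)→(14,20.5)  cross = 12.5·20.5 − 14·8.5 = 137.2500; (r_i+r_j)·cross = 26.5·137.2500 = 3637.1250
edge 2: (14,20.5)→(13,30.5)  cross = 14·30.5 − 13·20.5 = 160.5000; (r_i+r_j)·cross = 27·160.5000 = 4333.5000
edge 3: (13,30.5)→(12.5,31)  cross = 13·31 − 12.5·30.5 = 21.7500; (r_i+r_j)·cross = 25.5·21.7500 = 554.6250
edge 4: (12.5,31)→(6,4)  cross = 12.5·4 − 6·31 = -136.0000; (r_i+r_j)·cross = 18.5·-136.0000 = -2516.0000
Σcross = 184.5000 → A = |Σcross|/2 = 92.2500 mm²
Σ(r_i+r_j)·cross = 6027.7500 → first moment M = |Σ|/6 = 1004.6250
R_c = M/A = 1004.6250/92.2500 = 10.8902 mm
θ = 112° = 1.954769 rad
V = θ·R_c·A = 1.954769·10.8902·92.2500 = 1963.810 mm³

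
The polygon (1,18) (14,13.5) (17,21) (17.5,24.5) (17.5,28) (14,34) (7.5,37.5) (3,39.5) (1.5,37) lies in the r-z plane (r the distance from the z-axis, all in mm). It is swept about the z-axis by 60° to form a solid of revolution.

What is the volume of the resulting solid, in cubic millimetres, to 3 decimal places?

Profile (r,z), 9 vertices: (1,18) (14,13.5) (17,21) (17.5,24.5) (17.5,28) (14,34) (7.5,37.5) (3,39.5) (1.5,37)
edge 0: (1,18)→(14,13.5)  cross = 1·13.5 − 14·18 = -238.5000; (r_i+r_j)·cross = 15·-238.5000 = -3577.5000
edge 1: (14,13.5)→(17,21)  cross = 14·21 − 17·13.5 = 64.5000; (r_i+r_j)·cross = 31·64.5000 = 1999.5000
edge 2: (17,21)→(17.5,24.5)  cross = 17·24.5 − 17.5·21 = 49.0000; (r_i+r_j)·cross = 34.5·49.0000 = 1690.5000
edge 3: (17.5,24.5)→(17.5,28)  cross = 17.5·28 − 17.5·24.5 = 61.2500; (r_i+r_j)·cross = 35·61.2500 = 2143.7500
edge 4: (17.5,28)→(14,34)  cross = 17.5·34 − 14·28 = 203.0000; (r_i+r_j)·cross = 31.5·203.0000 = 6394.5000
edge 5: (14,34)→(7.5,37.5)  cross = 14·37.5 − 7.5·34 = 270.0000; (r_i+r_j)·cross = 21.5·270.0000 = 5805.0000
edge 6: (7.5,37.5)→(3,39.5)  cross = 7.5·39.5 − 3·37.5 = 183.7500; (r_i+r_j)·cross = 10.5·183.7500 = 1929.3750
edge 7: (3,39.5)→(1.5,37)  cross = 3·37 − 1.5·39.5 = 51.7500; (r_i+r_j)·cross = 4.5·51.7500 = 232.8750
edge 8: (1.5,37)→(1,18)  cross = 1.5·18 − 1·37 = -10.0000; (r_i+r_j)·cross = 2.5·-10.0000 = -25.0000
Σcross = 634.7500 → A = |Σcross|/2 = 317.3750 mm²
Σ(r_i+r_j)·cross = 16593.0000 → first moment M = |Σ|/6 = 2765.5000
R_c = M/A = 2765.5000/317.3750 = 8.7137 mm
θ = 60° = 1.047198 rad
V = θ·R_c·A = 1.047198·8.7137·317.3750 = 2896.025 mm³

Volume = 2896.025 mm³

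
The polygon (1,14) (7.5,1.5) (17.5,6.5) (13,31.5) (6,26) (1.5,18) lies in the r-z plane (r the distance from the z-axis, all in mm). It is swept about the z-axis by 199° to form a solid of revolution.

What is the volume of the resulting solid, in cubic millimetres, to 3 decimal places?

Volume = 9999.720 mm³

Profile (r,z), 6 vertices: (1,14) (7.5,1.5) (17.5,6.5) (13,31.5) (6,26) (1.5,18)
edge 0: (1,14)→(7.5,1.5)  cross = 1·1.5 − 7.5·14 = -103.5000; (r_i+r_j)·cross = 8.5·-103.5000 = -879.7500
edge 1: (7.5,1.5)→(17.5,6.5)  cross = 7.5·6.5 − 17.5·1.5 = 22.5000; (r_i+r_j)·cross = 25·22.5000 = 562.5000
edge 2: (17.5,6.5)→(13,31.5)  cross = 17.5·31.5 − 13·6.5 = 466.7500; (r_i+r_j)·cross = 30.5·466.7500 = 14235.8750
edge 3: (13,31.5)→(6,26)  cross = 13·26 − 6·31.5 = 149.0000; (r_i+r_j)·cross = 19·149.0000 = 2831.0000
edge 4: (6,26)→(1.5,18)  cross = 6·18 − 1.5·26 = 69.0000; (r_i+r_j)·cross = 7.5·69.0000 = 517.5000
edge 5: (1.5,18)→(1,14)  cross = 1.5·14 − 1·18 = 3.0000; (r_i+r_j)·cross = 2.5·3.0000 = 7.5000
Σcross = 606.7500 → A = |Σcross|/2 = 303.3750 mm²
Σ(r_i+r_j)·cross = 17274.6250 → first moment M = |Σ|/6 = 2879.1042
R_c = M/A = 2879.1042/303.3750 = 9.4902 mm
θ = 199° = 3.473205 rad
V = θ·R_c·A = 3.473205·9.4902·303.3750 = 9999.720 mm³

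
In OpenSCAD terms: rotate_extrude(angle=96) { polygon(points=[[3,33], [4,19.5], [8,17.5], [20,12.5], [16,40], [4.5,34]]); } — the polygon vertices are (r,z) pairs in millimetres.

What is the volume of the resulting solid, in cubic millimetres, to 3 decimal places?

Profile (r,z), 6 vertices: (3,33) (4,19.5) (8,17.5) (20,12.5) (16,40) (4.5,34)
edge 0: (3,33)→(4,19.5)  cross = 3·19.5 − 4·33 = -73.5000; (r_i+r_j)·cross = 7·-73.5000 = -514.5000
edge 1: (4,19.5)→(8,17.5)  cross = 4·17.5 − 8·19.5 = -86.0000; (r_i+r_j)·cross = 12·-86.0000 = -1032.0000
edge 2: (8,17.5)→(20,12.5)  cross = 8·12.5 − 20·17.5 = -250.0000; (r_i+r_j)·cross = 28·-250.0000 = -7000.0000
edge 3: (20,12.5)→(16,40)  cross = 20·40 − 16·12.5 = 600.0000; (r_i+r_j)·cross = 36·600.0000 = 21600.0000
edge 4: (16,40)→(4.5,34)  cross = 16·34 − 4.5·40 = 364.0000; (r_i+r_j)·cross = 20.5·364.0000 = 7462.0000
edge 5: (4.5,34)→(3,33)  cross = 4.5·33 − 3·34 = 46.5000; (r_i+r_j)·cross = 7.5·46.5000 = 348.7500
Σcross = 601.0000 → A = |Σcross|/2 = 300.5000 mm²
Σ(r_i+r_j)·cross = 20864.2500 → first moment M = |Σ|/6 = 3477.3750
R_c = M/A = 3477.3750/300.5000 = 11.5720 mm
θ = 96° = 1.675516 rad
V = θ·R_c·A = 1.675516·11.5720·300.5000 = 5826.398 mm³

Volume = 5826.398 mm³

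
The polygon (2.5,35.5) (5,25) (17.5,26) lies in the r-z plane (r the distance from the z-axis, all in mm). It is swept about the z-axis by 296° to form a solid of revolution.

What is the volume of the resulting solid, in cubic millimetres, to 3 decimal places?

Volume = 2879.066 mm³

Profile (r,z), 3 vertices: (2.5,35.5) (5,25) (17.5,26)
edge 0: (2.5,35.5)→(5,25)  cross = 2.5·25 − 5·35.5 = -115.0000; (r_i+r_j)·cross = 7.5·-115.0000 = -862.5000
edge 1: (5,25)→(17.5,26)  cross = 5·26 − 17.5·25 = -307.5000; (r_i+r_j)·cross = 22.5·-307.5000 = -6918.7500
edge 2: (17.5,26)→(2.5,35.5)  cross = 17.5·35.5 − 2.5·26 = 556.2500; (r_i+r_j)·cross = 20·556.2500 = 11125.0000
Σcross = 133.7500 → A = |Σcross|/2 = 66.8750 mm²
Σ(r_i+r_j)·cross = 3343.7500 → first moment M = |Σ|/6 = 557.2917
R_c = M/A = 557.2917/66.8750 = 8.3333 mm
θ = 296° = 5.166175 rad
V = θ·R_c·A = 5.166175·8.3333·66.8750 = 2879.066 mm³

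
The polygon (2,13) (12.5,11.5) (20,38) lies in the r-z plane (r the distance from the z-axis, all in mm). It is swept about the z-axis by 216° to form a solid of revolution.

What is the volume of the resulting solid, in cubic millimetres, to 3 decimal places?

Volume = 6275.488 mm³

Profile (r,z), 3 vertices: (2,13) (12.5,11.5) (20,38)
edge 0: (2,13)→(12.5,11.5)  cross = 2·11.5 − 12.5·13 = -139.5000; (r_i+r_j)·cross = 14.5·-139.5000 = -2022.7500
edge 1: (12.5,11.5)→(20,38)  cross = 12.5·38 − 20·11.5 = 245.0000; (r_i+r_j)·cross = 32.5·245.0000 = 7962.5000
edge 2: (20,38)→(2,13)  cross = 20·13 − 2·38 = 184.0000; (r_i+r_j)·cross = 22·184.0000 = 4048.0000
Σcross = 289.5000 → A = |Σcross|/2 = 144.7500 mm²
Σ(r_i+r_j)·cross = 9987.7500 → first moment M = |Σ|/6 = 1664.6250
R_c = M/A = 1664.6250/144.7500 = 11.5000 mm
θ = 216° = 3.769911 rad
V = θ·R_c·A = 3.769911·11.5000·144.7500 = 6275.488 mm³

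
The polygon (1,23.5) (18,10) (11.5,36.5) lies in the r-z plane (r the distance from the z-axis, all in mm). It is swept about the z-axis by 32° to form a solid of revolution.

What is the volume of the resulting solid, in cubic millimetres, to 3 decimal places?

Profile (r,z), 3 vertices: (1,23.5) (18,10) (11.5,36.5)
edge 0: (1,23.5)→(18,10)  cross = 1·10 − 18·23.5 = -413.0000; (r_i+r_j)·cross = 19·-413.0000 = -7847.0000
edge 1: (18,10)→(11.5,36.5)  cross = 18·36.5 − 11.5·10 = 542.0000; (r_i+r_j)·cross = 29.5·542.0000 = 15989.0000
edge 2: (11.5,36.5)→(1,23.5)  cross = 11.5·23.5 − 1·36.5 = 233.7500; (r_i+r_j)·cross = 12.5·233.7500 = 2921.8750
Σcross = 362.7500 → A = |Σcross|/2 = 181.3750 mm²
Σ(r_i+r_j)·cross = 11063.8750 → first moment M = |Σ|/6 = 1843.9792
R_c = M/A = 1843.9792/181.3750 = 10.1667 mm
θ = 32° = 0.558505 rad
V = θ·R_c·A = 0.558505·10.1667·181.3750 = 1029.872 mm³

Volume = 1029.872 mm³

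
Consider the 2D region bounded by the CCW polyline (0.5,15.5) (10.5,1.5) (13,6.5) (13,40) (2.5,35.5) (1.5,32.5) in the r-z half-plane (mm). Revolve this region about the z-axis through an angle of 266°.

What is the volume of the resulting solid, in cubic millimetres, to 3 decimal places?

Profile (r,z), 6 vertices: (0.5,15.5) (10.5,1.5) (13,6.5) (13,40) (2.5,35.5) (1.5,32.5)
edge 0: (0.5,15.5)→(10.5,1.5)  cross = 0.5·1.5 − 10.5·15.5 = -162.0000; (r_i+r_j)·cross = 11·-162.0000 = -1782.0000
edge 1: (10.5,1.5)→(13,6.5)  cross = 10.5·6.5 − 13·1.5 = 48.7500; (r_i+r_j)·cross = 23.5·48.7500 = 1145.6250
edge 2: (13,6.5)→(13,40)  cross = 13·40 − 13·6.5 = 435.5000; (r_i+r_j)·cross = 26·435.5000 = 11323.0000
edge 3: (13,40)→(2.5,35.5)  cross = 13·35.5 − 2.5·40 = 361.5000; (r_i+r_j)·cross = 15.5·361.5000 = 5603.2500
edge 4: (2.5,35.5)→(1.5,32.5)  cross = 2.5·32.5 − 1.5·35.5 = 28.0000; (r_i+r_j)·cross = 4·28.0000 = 112.0000
edge 5: (1.5,32.5)→(0.5,15.5)  cross = 1.5·15.5 − 0.5·32.5 = 7.0000; (r_i+r_j)·cross = 2·7.0000 = 14.0000
Σcross = 718.7500 → A = |Σcross|/2 = 359.3750 mm²
Σ(r_i+r_j)·cross = 16415.8750 → first moment M = |Σ|/6 = 2735.9792
R_c = M/A = 2735.9792/359.3750 = 7.6132 mm
θ = 266° = 4.642576 rad
V = θ·R_c·A = 4.642576·7.6132·359.3750 = 12701.991 mm³

Volume = 12701.991 mm³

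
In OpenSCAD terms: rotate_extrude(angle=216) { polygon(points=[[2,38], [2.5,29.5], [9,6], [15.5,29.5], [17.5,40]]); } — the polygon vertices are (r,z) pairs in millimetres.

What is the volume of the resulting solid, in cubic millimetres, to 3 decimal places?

Profile (r,z), 5 vertices: (2,38) (2.5,29.5) (9,6) (15.5,29.5) (17.5,40)
edge 0: (2,38)→(2.5,29.5)  cross = 2·29.5 − 2.5·38 = -36.0000; (r_i+r_j)·cross = 4.5·-36.0000 = -162.0000
edge 1: (2.5,29.5)→(9,6)  cross = 2.5·6 − 9·29.5 = -250.5000; (r_i+r_j)·cross = 11.5·-250.5000 = -2880.7500
edge 2: (9,6)→(15.5,29.5)  cross = 9·29.5 − 15.5·6 = 172.5000; (r_i+r_j)·cross = 24.5·172.5000 = 4226.2500
edge 3: (15.5,29.5)→(17.5,40)  cross = 15.5·40 − 17.5·29.5 = 103.7500; (r_i+r_j)·cross = 33·103.7500 = 3423.7500
edge 4: (17.5,40)→(2,38)  cross = 17.5·38 − 2·40 = 585.0000; (r_i+r_j)·cross = 19.5·585.0000 = 11407.5000
Σcross = 574.7500 → A = |Σcross|/2 = 287.3750 mm²
Σ(r_i+r_j)·cross = 16014.7500 → first moment M = |Σ|/6 = 2669.1250
R_c = M/A = 2669.1250/287.3750 = 9.2880 mm
θ = 216° = 3.769911 rad
V = θ·R_c·A = 3.769911·9.2880·287.3750 = 10062.364 mm³

Volume = 10062.364 mm³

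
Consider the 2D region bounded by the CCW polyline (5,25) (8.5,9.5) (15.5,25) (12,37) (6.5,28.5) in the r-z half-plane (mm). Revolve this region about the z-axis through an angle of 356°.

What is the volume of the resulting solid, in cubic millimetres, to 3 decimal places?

Volume = 9286.402 mm³

Profile (r,z), 5 vertices: (5,25) (8.5,9.5) (15.5,25) (12,37) (6.5,28.5)
edge 0: (5,25)→(8.5,9.5)  cross = 5·9.5 − 8.5·25 = -165.0000; (r_i+r_j)·cross = 13.5·-165.0000 = -2227.5000
edge 1: (8.5,9.5)→(15.5,25)  cross = 8.5·25 − 15.5·9.5 = 65.2500; (r_i+r_j)·cross = 24·65.2500 = 1566.0000
edge 2: (15.5,25)→(12,37)  cross = 15.5·37 − 12·25 = 273.5000; (r_i+r_j)·cross = 27.5·273.5000 = 7521.2500
edge 3: (12,37)→(6.5,28.5)  cross = 12·28.5 − 6.5·37 = 101.5000; (r_i+r_j)·cross = 18.5·101.5000 = 1877.7500
edge 4: (6.5,28.5)→(5,25)  cross = 6.5·25 − 5·28.5 = 20.0000; (r_i+r_j)·cross = 11.5·20.0000 = 230.0000
Σcross = 295.2500 → A = |Σcross|/2 = 147.6250 mm²
Σ(r_i+r_j)·cross = 8967.5000 → first moment M = |Σ|/6 = 1494.5833
R_c = M/A = 1494.5833/147.6250 = 10.1242 mm
θ = 356° = 6.213372 rad
V = θ·R_c·A = 6.213372·10.1242·147.6250 = 9286.402 mm³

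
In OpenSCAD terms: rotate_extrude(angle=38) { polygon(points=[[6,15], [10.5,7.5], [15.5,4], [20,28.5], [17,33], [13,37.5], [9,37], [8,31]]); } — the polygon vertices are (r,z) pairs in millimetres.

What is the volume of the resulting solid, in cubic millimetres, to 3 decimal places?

Volume = 2625.031 mm³

Profile (r,z), 8 vertices: (6,15) (10.5,7.5) (15.5,4) (20,28.5) (17,33) (13,37.5) (9,37) (8,31)
edge 0: (6,15)→(10.5,7.5)  cross = 6·7.5 − 10.5·15 = -112.5000; (r_i+r_j)·cross = 16.5·-112.5000 = -1856.2500
edge 1: (10.5,7.5)→(15.5,4)  cross = 10.5·4 − 15.5·7.5 = -74.2500; (r_i+r_j)·cross = 26·-74.2500 = -1930.5000
edge 2: (15.5,4)→(20,28.5)  cross = 15.5·28.5 − 20·4 = 361.7500; (r_i+r_j)·cross = 35.5·361.7500 = 12842.1250
edge 3: (20,28.5)→(17,33)  cross = 20·33 − 17·28.5 = 175.5000; (r_i+r_j)·cross = 37·175.5000 = 6493.5000
edge 4: (17,33)→(13,37.5)  cross = 17·37.5 − 13·33 = 208.5000; (r_i+r_j)·cross = 30·208.5000 = 6255.0000
edge 5: (13,37.5)→(9,37)  cross = 13·37 − 9·37.5 = 143.5000; (r_i+r_j)·cross = 22·143.5000 = 3157.0000
edge 6: (9,37)→(8,31)  cross = 9·31 − 8·37 = -17.0000; (r_i+r_j)·cross = 17·-17.0000 = -289.0000
edge 7: (8,31)→(6,15)  cross = 8·15 − 6·31 = -66.0000; (r_i+r_j)·cross = 14·-66.0000 = -924.0000
Σcross = 619.5000 → A = |Σcross|/2 = 309.7500 mm²
Σ(r_i+r_j)·cross = 23747.8750 → first moment M = |Σ|/6 = 3957.9792
R_c = M/A = 3957.9792/309.7500 = 12.7780 mm
θ = 38° = 0.663225 rad
V = θ·R_c·A = 0.663225·12.7780·309.7500 = 2625.031 mm³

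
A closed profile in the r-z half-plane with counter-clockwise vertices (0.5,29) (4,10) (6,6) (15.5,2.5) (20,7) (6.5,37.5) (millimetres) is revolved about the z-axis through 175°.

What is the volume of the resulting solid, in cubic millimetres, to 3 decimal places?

Profile (r,z), 6 vertices: (0.5,29) (4,10) (6,6) (15.5,2.5) (20,7) (6.5,37.5)
edge 0: (0.5,29)→(4,10)  cross = 0.5·10 − 4·29 = -111.0000; (r_i+r_j)·cross = 4.5·-111.0000 = -499.5000
edge 1: (4,10)→(6,6)  cross = 4·6 − 6·10 = -36.0000; (r_i+r_j)·cross = 10·-36.0000 = -360.0000
edge 2: (6,6)→(15.5,2.5)  cross = 6·2.5 − 15.5·6 = -78.0000; (r_i+r_j)·cross = 21.5·-78.0000 = -1677.0000
edge 3: (15.5,2.5)→(20,7)  cross = 15.5·7 − 20·2.5 = 58.5000; (r_i+r_j)·cross = 35.5·58.5000 = 2076.7500
edge 4: (20,7)→(6.5,37.5)  cross = 20·37.5 − 6.5·7 = 704.5000; (r_i+r_j)·cross = 26.5·704.5000 = 18669.2500
edge 5: (6.5,37.5)→(0.5,29)  cross = 6.5·29 − 0.5·37.5 = 169.7500; (r_i+r_j)·cross = 7·169.7500 = 1188.2500
Σcross = 707.7500 → A = |Σcross|/2 = 353.8750 mm²
Σ(r_i+r_j)·cross = 19397.7500 → first moment M = |Σ|/6 = 3232.9583
R_c = M/A = 3232.9583/353.8750 = 9.1359 mm
θ = 175° = 3.054326 rad
V = θ·R_c·A = 3.054326·9.1359·353.8750 = 9874.509 mm³

Volume = 9874.509 mm³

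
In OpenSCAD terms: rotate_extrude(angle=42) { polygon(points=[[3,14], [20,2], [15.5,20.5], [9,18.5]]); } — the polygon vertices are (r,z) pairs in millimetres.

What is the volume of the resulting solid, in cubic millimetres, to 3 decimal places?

Volume = 1283.260 mm³

Profile (r,z), 4 vertices: (3,14) (20,2) (15.5,20.5) (9,18.5)
edge 0: (3,14)→(20,2)  cross = 3·2 − 20·14 = -274.0000; (r_i+r_j)·cross = 23·-274.0000 = -6302.0000
edge 1: (20,2)→(15.5,20.5)  cross = 20·20.5 − 15.5·2 = 379.0000; (r_i+r_j)·cross = 35.5·379.0000 = 13454.5000
edge 2: (15.5,20.5)→(9,18.5)  cross = 15.5·18.5 − 9·20.5 = 102.2500; (r_i+r_j)·cross = 24.5·102.2500 = 2505.1250
edge 3: (9,18.5)→(3,14)  cross = 9·14 − 3·18.5 = 70.5000; (r_i+r_j)·cross = 12·70.5000 = 846.0000
Σcross = 277.7500 → A = |Σcross|/2 = 138.8750 mm²
Σ(r_i+r_j)·cross = 10503.6250 → first moment M = |Σ|/6 = 1750.6042
R_c = M/A = 1750.6042/138.8750 = 12.6056 mm
θ = 42° = 0.733038 rad
V = θ·R_c·A = 0.733038·12.6056·138.8750 = 1283.260 mm³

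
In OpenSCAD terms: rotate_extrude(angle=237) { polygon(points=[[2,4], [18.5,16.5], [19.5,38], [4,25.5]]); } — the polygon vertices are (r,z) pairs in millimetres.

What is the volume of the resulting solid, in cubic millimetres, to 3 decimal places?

Volume = 14856.937 mm³

Profile (r,z), 4 vertices: (2,4) (18.5,16.5) (19.5,38) (4,25.5)
edge 0: (2,4)→(18.5,16.5)  cross = 2·16.5 − 18.5·4 = -41.0000; (r_i+r_j)·cross = 20.5·-41.0000 = -840.5000
edge 1: (18.5,16.5)→(19.5,38)  cross = 18.5·38 − 19.5·16.5 = 381.2500; (r_i+r_j)·cross = 38·381.2500 = 14487.5000
edge 2: (19.5,38)→(4,25.5)  cross = 19.5·25.5 − 4·38 = 345.2500; (r_i+r_j)·cross = 23.5·345.2500 = 8113.3750
edge 3: (4,25.5)→(2,4)  cross = 4·4 − 2·25.5 = -35.0000; (r_i+r_j)·cross = 6·-35.0000 = -210.0000
Σcross = 650.5000 → A = |Σcross|/2 = 325.2500 mm²
Σ(r_i+r_j)·cross = 21550.3750 → first moment M = |Σ|/6 = 3591.7292
R_c = M/A = 3591.7292/325.2500 = 11.0430 mm
θ = 237° = 4.136430 rad
V = θ·R_c·A = 4.136430·11.0430·325.2500 = 14856.937 mm³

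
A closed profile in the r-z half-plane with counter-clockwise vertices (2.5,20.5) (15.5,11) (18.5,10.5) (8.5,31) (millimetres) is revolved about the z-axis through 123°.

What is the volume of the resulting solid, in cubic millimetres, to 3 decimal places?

Profile (r,z), 4 vertices: (2.5,20.5) (15.5,11) (18.5,10.5) (8.5,31)
edge 0: (2.5,20.5)→(15.5,11)  cross = 2.5·11 − 15.5·20.5 = -290.2500; (r_i+r_j)·cross = 18·-290.2500 = -5224.5000
edge 1: (15.5,11)→(18.5,10.5)  cross = 15.5·10.5 − 18.5·11 = -40.7500; (r_i+r_j)·cross = 34·-40.7500 = -1385.5000
edge 2: (18.5,10.5)→(8.5,31)  cross = 18.5·31 − 8.5·10.5 = 484.2500; (r_i+r_j)·cross = 27·484.2500 = 13074.7500
edge 3: (8.5,31)→(2.5,20.5)  cross = 8.5·20.5 − 2.5·31 = 96.7500; (r_i+r_j)·cross = 11·96.7500 = 1064.2500
Σcross = 250.0000 → A = |Σcross|/2 = 125.0000 mm²
Σ(r_i+r_j)·cross = 7529.0000 → first moment M = |Σ|/6 = 1254.8333
R_c = M/A = 1254.8333/125.0000 = 10.0387 mm
θ = 123° = 2.146755 rad
V = θ·R_c·A = 2.146755·10.0387·125.0000 = 2693.820 mm³

Volume = 2693.820 mm³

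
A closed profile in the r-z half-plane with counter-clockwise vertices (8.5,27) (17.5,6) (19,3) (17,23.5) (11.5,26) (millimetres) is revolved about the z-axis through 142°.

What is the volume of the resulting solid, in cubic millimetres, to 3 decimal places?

Volume = 3188.471 mm³

Profile (r,z), 5 vertices: (8.5,27) (17.5,6) (19,3) (17,23.5) (11.5,26)
edge 0: (8.5,27)→(17.5,6)  cross = 8.5·6 − 17.5·27 = -421.5000; (r_i+r_j)·cross = 26·-421.5000 = -10959.0000
edge 1: (17.5,6)→(19,3)  cross = 17.5·3 − 19·6 = -61.5000; (r_i+r_j)·cross = 36.5·-61.5000 = -2244.7500
edge 2: (19,3)→(17,23.5)  cross = 19·23.5 − 17·3 = 395.5000; (r_i+r_j)·cross = 36·395.5000 = 14238.0000
edge 3: (17,23.5)→(11.5,26)  cross = 17·26 − 11.5·23.5 = 171.7500; (r_i+r_j)·cross = 28.5·171.7500 = 4894.8750
edge 4: (11.5,26)→(8.5,27)  cross = 11.5·27 − 8.5·26 = 89.5000; (r_i+r_j)·cross = 20·89.5000 = 1790.0000
Σcross = 173.7500 → A = |Σcross|/2 = 86.8750 mm²
Σ(r_i+r_j)·cross = 7719.1250 → first moment M = |Σ|/6 = 1286.5208
R_c = M/A = 1286.5208/86.8750 = 14.8089 mm
θ = 142° = 2.478368 rad
V = θ·R_c·A = 2.478368·14.8089·86.8750 = 3188.471 mm³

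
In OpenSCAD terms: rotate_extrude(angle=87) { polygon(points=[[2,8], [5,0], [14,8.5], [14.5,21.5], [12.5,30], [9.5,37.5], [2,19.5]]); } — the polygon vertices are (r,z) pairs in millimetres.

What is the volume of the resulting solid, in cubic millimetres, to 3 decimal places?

Volume = 3872.139 mm³

Profile (r,z), 7 vertices: (2,8) (5,0) (14,8.5) (14.5,21.5) (12.5,30) (9.5,37.5) (2,19.5)
edge 0: (2,8)→(5,0)  cross = 2·0 − 5·8 = -40.0000; (r_i+r_j)·cross = 7·-40.0000 = -280.0000
edge 1: (5,0)→(14,8.5)  cross = 5·8.5 − 14·0 = 42.5000; (r_i+r_j)·cross = 19·42.5000 = 807.5000
edge 2: (14,8.5)→(14.5,21.5)  cross = 14·21.5 − 14.5·8.5 = 177.7500; (r_i+r_j)·cross = 28.5·177.7500 = 5065.8750
edge 3: (14.5,21.5)→(12.5,30)  cross = 14.5·30 − 12.5·21.5 = 166.2500; (r_i+r_j)·cross = 27·166.2500 = 4488.7500
edge 4: (12.5,30)→(9.5,37.5)  cross = 12.5·37.5 − 9.5·30 = 183.7500; (r_i+r_j)·cross = 22·183.7500 = 4042.5000
edge 5: (9.5,37.5)→(2,19.5)  cross = 9.5·19.5 − 2·37.5 = 110.2500; (r_i+r_j)·cross = 11.5·110.2500 = 1267.8750
edge 6: (2,19.5)→(2,8)  cross = 2·8 − 2·19.5 = -23.0000; (r_i+r_j)·cross = 4·-23.0000 = -92.0000
Σcross = 617.5000 → A = |Σcross|/2 = 308.7500 mm²
Σ(r_i+r_j)·cross = 15300.5000 → first moment M = |Σ|/6 = 2550.0833
R_c = M/A = 2550.0833/308.7500 = 8.2594 mm
θ = 87° = 1.518436 rad
V = θ·R_c·A = 1.518436·8.2594·308.7500 = 3872.139 mm³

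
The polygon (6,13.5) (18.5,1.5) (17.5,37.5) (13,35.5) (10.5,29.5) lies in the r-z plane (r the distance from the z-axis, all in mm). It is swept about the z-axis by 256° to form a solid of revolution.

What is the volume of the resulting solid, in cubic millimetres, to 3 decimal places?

Profile (r,z), 5 vertices: (6,13.5) (18.5,1.5) (17.5,37.5) (13,35.5) (10.5,29.5)
edge 0: (6,13.5)→(18.5,1.5)  cross = 6·1.5 − 18.5·13.5 = -240.7500; (r_i+r_j)·cross = 24.5·-240.7500 = -5898.3750
edge 1: (18.5,1.5)→(17.5,37.5)  cross = 18.5·37.5 − 17.5·1.5 = 667.5000; (r_i+r_j)·cross = 36·667.5000 = 24030.0000
edge 2: (17.5,37.5)→(13,35.5)  cross = 17.5·35.5 − 13·37.5 = 133.7500; (r_i+r_j)·cross = 30.5·133.7500 = 4079.3750
edge 3: (13,35.5)→(10.5,29.5)  cross = 13·29.5 − 10.5·35.5 = 10.7500; (r_i+r_j)·cross = 23.5·10.7500 = 252.6250
edge 4: (10.5,29.5)→(6,13.5)  cross = 10.5·13.5 − 6·29.5 = -35.2500; (r_i+r_j)·cross = 16.5·-35.2500 = -581.6250
Σcross = 536.0000 → A = |Σcross|/2 = 268.0000 mm²
Σ(r_i+r_j)·cross = 21882.0000 → first moment M = |Σ|/6 = 3647.0000
R_c = M/A = 3647.0000/268.0000 = 13.6082 mm
θ = 256° = 4.468043 rad
V = θ·R_c·A = 4.468043·13.6082·268.0000 = 16294.952 mm³

Volume = 16294.952 mm³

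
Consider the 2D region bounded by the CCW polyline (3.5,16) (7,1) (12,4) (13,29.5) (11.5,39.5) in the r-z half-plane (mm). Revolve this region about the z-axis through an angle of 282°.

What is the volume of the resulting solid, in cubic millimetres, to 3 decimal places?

Profile (r,z), 5 vertices: (3.5,16) (7,1) (12,4) (13,29.5) (11.5,39.5)
edge 0: (3.5,16)→(7,1)  cross = 3.5·1 − 7·16 = -108.5000; (r_i+r_j)·cross = 10.5·-108.5000 = -1139.2500
edge 1: (7,1)→(12,4)  cross = 7·4 − 12·1 = 16.0000; (r_i+r_j)·cross = 19·16.0000 = 304.0000
edge 2: (12,4)→(13,29.5)  cross = 12·29.5 − 13·4 = 302.0000; (r_i+r_j)·cross = 25·302.0000 = 7550.0000
edge 3: (13,29.5)→(11.5,39.5)  cross = 13·39.5 − 11.5·29.5 = 174.2500; (r_i+r_j)·cross = 24.5·174.2500 = 4269.1250
edge 4: (11.5,39.5)→(3.5,16)  cross = 11.5·16 − 3.5·39.5 = 45.7500; (r_i+r_j)·cross = 15·45.7500 = 686.2500
Σcross = 429.5000 → A = |Σcross|/2 = 214.7500 mm²
Σ(r_i+r_j)·cross = 11670.1250 → first moment M = |Σ|/6 = 1945.0208
R_c = M/A = 1945.0208/214.7500 = 9.0571 mm
θ = 282° = 4.921828 rad
V = θ·R_c·A = 4.921828·9.0571·214.7500 = 9573.059 mm³

Volume = 9573.059 mm³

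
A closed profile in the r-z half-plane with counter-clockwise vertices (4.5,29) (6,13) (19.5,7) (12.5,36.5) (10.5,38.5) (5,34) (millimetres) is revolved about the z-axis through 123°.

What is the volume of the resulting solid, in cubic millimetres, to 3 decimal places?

Profile (r,z), 6 vertices: (4.5,29) (6,13) (19.5,7) (12.5,36.5) (10.5,38.5) (5,34)
edge 0: (4.5,29)→(6,13)  cross = 4.5·13 − 6·29 = -115.5000; (r_i+r_j)·cross = 10.5·-115.5000 = -1212.7500
edge 1: (6,13)→(19.5,7)  cross = 6·7 − 19.5·13 = -211.5000; (r_i+r_j)·cross = 25.5·-211.5000 = -5393.2500
edge 2: (19.5,7)→(12.5,36.5)  cross = 19.5·36.5 − 12.5·7 = 624.2500; (r_i+r_j)·cross = 32·624.2500 = 19976.0000
edge 3: (12.5,36.5)→(10.5,38.5)  cross = 12.5·38.5 − 10.5·36.5 = 98.0000; (r_i+r_j)·cross = 23·98.0000 = 2254.0000
edge 4: (10.5,38.5)→(5,34)  cross = 10.5·34 − 5·38.5 = 164.5000; (r_i+r_j)·cross = 15.5·164.5000 = 2549.7500
edge 5: (5,34)→(4.5,29)  cross = 5·29 − 4.5·34 = -8.0000; (r_i+r_j)·cross = 9.5·-8.0000 = -76.0000
Σcross = 551.7500 → A = |Σcross|/2 = 275.8750 mm²
Σ(r_i+r_j)·cross = 18097.7500 → first moment M = |Σ|/6 = 3016.2917
R_c = M/A = 3016.2917/275.8750 = 10.9335 mm
θ = 123° = 2.146755 rad
V = θ·R_c·A = 2.146755·10.9335·275.8750 = 6475.239 mm³

Volume = 6475.239 mm³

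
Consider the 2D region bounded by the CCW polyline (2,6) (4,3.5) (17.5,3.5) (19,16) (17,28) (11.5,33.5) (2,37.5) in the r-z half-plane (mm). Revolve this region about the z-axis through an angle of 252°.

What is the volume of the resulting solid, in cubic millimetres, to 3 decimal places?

Volume = 20344.745 mm³

Profile (r,z), 7 vertices: (2,6) (4,3.5) (17.5,3.5) (19,16) (17,28) (11.5,33.5) (2,37.5)
edge 0: (2,6)→(4,3.5)  cross = 2·3.5 − 4·6 = -17.0000; (r_i+r_j)·cross = 6·-17.0000 = -102.0000
edge 1: (4,3.5)→(17.5,3.5)  cross = 4·3.5 − 17.5·3.5 = -47.2500; (r_i+r_j)·cross = 21.5·-47.2500 = -1015.8750
edge 2: (17.5,3.5)→(19,16)  cross = 17.5·16 − 19·3.5 = 213.5000; (r_i+r_j)·cross = 36.5·213.5000 = 7792.7500
edge 3: (19,16)→(17,28)  cross = 19·28 − 17·16 = 260.0000; (r_i+r_j)·cross = 36·260.0000 = 9360.0000
edge 4: (17,28)→(11.5,33.5)  cross = 17·33.5 − 11.5·28 = 247.5000; (r_i+r_j)·cross = 28.5·247.5000 = 7053.7500
edge 5: (11.5,33.5)→(2,37.5)  cross = 11.5·37.5 − 2·33.5 = 364.2500; (r_i+r_j)·cross = 13.5·364.2500 = 4917.3750
edge 6: (2,37.5)→(2,6)  cross = 2·6 − 2·37.5 = -63.0000; (r_i+r_j)·cross = 4·-63.0000 = -252.0000
Σcross = 958.0000 → A = |Σcross|/2 = 479.0000 mm²
Σ(r_i+r_j)·cross = 27754.0000 → first moment M = |Σ|/6 = 4625.6667
R_c = M/A = 4625.6667/479.0000 = 9.6569 mm
θ = 252° = 4.398230 rad
V = θ·R_c·A = 4.398230·9.6569·479.0000 = 20344.745 mm³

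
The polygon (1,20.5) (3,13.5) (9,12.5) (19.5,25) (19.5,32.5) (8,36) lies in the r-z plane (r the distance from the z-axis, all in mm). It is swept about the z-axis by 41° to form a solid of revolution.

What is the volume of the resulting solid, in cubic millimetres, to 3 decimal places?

Volume = 2060.452 mm³

Profile (r,z), 6 vertices: (1,20.5) (3,13.5) (9,12.5) (19.5,25) (19.5,32.5) (8,36)
edge 0: (1,20.5)→(3,13.5)  cross = 1·13.5 − 3·20.5 = -48.0000; (r_i+r_j)·cross = 4·-48.0000 = -192.0000
edge 1: (3,13.5)→(9,12.5)  cross = 3·12.5 − 9·13.5 = -84.0000; (r_i+r_j)·cross = 12·-84.0000 = -1008.0000
edge 2: (9,12.5)→(19.5,25)  cross = 9·25 − 19.5·12.5 = -18.7500; (r_i+r_j)·cross = 28.5·-18.7500 = -534.3750
edge 3: (19.5,25)→(19.5,32.5)  cross = 19.5·32.5 − 19.5·25 = 146.2500; (r_i+r_j)·cross = 39·146.2500 = 5703.7500
edge 4: (19.5,32.5)→(8,36)  cross = 19.5·36 − 8·32.5 = 442.0000; (r_i+r_j)·cross = 27.5·442.0000 = 12155.0000
edge 5: (8,36)→(1,20.5)  cross = 8·20.5 − 1·36 = 128.0000; (r_i+r_j)·cross = 9·128.0000 = 1152.0000
Σcross = 565.5000 → A = |Σcross|/2 = 282.7500 mm²
Σ(r_i+r_j)·cross = 17276.3750 → first moment M = |Σ|/6 = 2879.3958
R_c = M/A = 2879.3958/282.7500 = 10.1835 mm
θ = 41° = 0.715585 rad
V = θ·R_c·A = 0.715585·10.1835·282.7500 = 2060.452 mm³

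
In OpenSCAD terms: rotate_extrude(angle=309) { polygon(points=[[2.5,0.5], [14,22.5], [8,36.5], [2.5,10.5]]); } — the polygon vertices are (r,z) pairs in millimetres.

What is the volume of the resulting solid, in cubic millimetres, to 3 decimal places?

Profile (r,z), 4 vertices: (2.5,0.5) (14,22.5) (8,36.5) (2.5,10.5)
edge 0: (2.5,0.5)→(14,22.5)  cross = 2.5·22.5 − 14·0.5 = 49.2500; (r_i+r_j)·cross = 16.5·49.2500 = 812.6250
edge 1: (14,22.5)→(8,36.5)  cross = 14·36.5 − 8·22.5 = 331.0000; (r_i+r_j)·cross = 22·331.0000 = 7282.0000
edge 2: (8,36.5)→(2.5,10.5)  cross = 8·10.5 − 2.5·36.5 = -7.2500; (r_i+r_j)·cross = 10.5·-7.2500 = -76.1250
edge 3: (2.5,10.5)→(2.5,0.5)  cross = 2.5·0.5 − 2.5·10.5 = -25.0000; (r_i+r_j)·cross = 5·-25.0000 = -125.0000
Σcross = 348.0000 → A = |Σcross|/2 = 174.0000 mm²
Σ(r_i+r_j)·cross = 7893.5000 → first moment M = |Σ|/6 = 1315.5833
R_c = M/A = 1315.5833/174.0000 = 7.5608 mm
θ = 309° = 5.393067 rad
V = θ·R_c·A = 5.393067·7.5608·174.0000 = 7095.030 mm³

Volume = 7095.030 mm³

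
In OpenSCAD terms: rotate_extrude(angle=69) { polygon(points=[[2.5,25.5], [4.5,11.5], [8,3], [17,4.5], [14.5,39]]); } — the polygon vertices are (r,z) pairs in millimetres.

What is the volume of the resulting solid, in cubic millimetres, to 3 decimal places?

Profile (r,z), 5 vertices: (2.5,25.5) (4.5,11.5) (8,3) (17,4.5) (14.5,39)
edge 0: (2.5,25.5)→(4.5,11.5)  cross = 2.5·11.5 − 4.5·25.5 = -86.0000; (r_i+r_j)·cross = 7·-86.0000 = -602.0000
edge 1: (4.5,11.5)→(8,3)  cross = 4.5·3 − 8·11.5 = -78.5000; (r_i+r_j)·cross = 12.5·-78.5000 = -981.2500
edge 2: (8,3)→(17,4.5)  cross = 8·4.5 − 17·3 = -15.0000; (r_i+r_j)·cross = 25·-15.0000 = -375.0000
edge 3: (17,4.5)→(14.5,39)  cross = 17·39 − 14.5·4.5 = 597.7500; (r_i+r_j)·cross = 31.5·597.7500 = 18829.1250
edge 4: (14.5,39)→(2.5,25.5)  cross = 14.5·25.5 − 2.5·39 = 272.2500; (r_i+r_j)·cross = 17·272.2500 = 4628.2500
Σcross = 690.5000 → A = |Σcross|/2 = 345.2500 mm²
Σ(r_i+r_j)·cross = 21499.1250 → first moment M = |Σ|/6 = 3583.1875
R_c = M/A = 3583.1875/345.2500 = 10.3785 mm
θ = 69° = 1.204277 rad
V = θ·R_c·A = 1.204277·10.3785·345.2500 = 4315.151 mm³

Volume = 4315.151 mm³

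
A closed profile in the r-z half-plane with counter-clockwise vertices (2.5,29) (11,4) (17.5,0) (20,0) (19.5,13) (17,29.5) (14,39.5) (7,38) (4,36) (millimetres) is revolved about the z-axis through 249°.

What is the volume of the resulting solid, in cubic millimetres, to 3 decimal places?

Volume = 22947.370 mm³

Profile (r,z), 9 vertices: (2.5,29) (11,4) (17.5,0) (20,0) (19.5,13) (17,29.5) (14,39.5) (7,38) (4,36)
edge 0: (2.5,29)→(11,4)  cross = 2.5·4 − 11·29 = -309.0000; (r_i+r_j)·cross = 13.5·-309.0000 = -4171.5000
edge 1: (11,4)→(17.5,0)  cross = 11·0 − 17.5·4 = -70.0000; (r_i+r_j)·cross = 28.5·-70.0000 = -1995.0000
edge 2: (17.5,0)→(20,0)  cross = 17.5·0 − 20·0 = 0.0000; (r_i+r_j)·cross = 37.5·0.0000 = 0.0000
edge 3: (20,0)→(19.5,13)  cross = 20·13 − 19.5·0 = 260.0000; (r_i+r_j)·cross = 39.5·260.0000 = 10270.0000
edge 4: (19.5,13)→(17,29.5)  cross = 19.5·29.5 − 17·13 = 354.2500; (r_i+r_j)·cross = 36.5·354.2500 = 12930.1250
edge 5: (17,29.5)→(14,39.5)  cross = 17·39.5 − 14·29.5 = 258.5000; (r_i+r_j)·cross = 31·258.5000 = 8013.5000
edge 6: (14,39.5)→(7,38)  cross = 14·38 − 7·39.5 = 255.5000; (r_i+r_j)·cross = 21·255.5000 = 5365.5000
edge 7: (7,38)→(4,36)  cross = 7·36 − 4·38 = 100.0000; (r_i+r_j)·cross = 11·100.0000 = 1100.0000
edge 8: (4,36)→(2.5,29)  cross = 4·29 − 2.5·36 = 26.0000; (r_i+r_j)·cross = 6.5·26.0000 = 169.0000
Σcross = 875.2500 → A = |Σcross|/2 = 437.6250 mm²
Σ(r_i+r_j)·cross = 31681.6250 → first moment M = |Σ|/6 = 5280.2708
R_c = M/A = 5280.2708/437.6250 = 12.0657 mm
θ = 249° = 4.345870 rad
V = θ·R_c·A = 4.345870·12.0657·437.6250 = 22947.370 mm³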